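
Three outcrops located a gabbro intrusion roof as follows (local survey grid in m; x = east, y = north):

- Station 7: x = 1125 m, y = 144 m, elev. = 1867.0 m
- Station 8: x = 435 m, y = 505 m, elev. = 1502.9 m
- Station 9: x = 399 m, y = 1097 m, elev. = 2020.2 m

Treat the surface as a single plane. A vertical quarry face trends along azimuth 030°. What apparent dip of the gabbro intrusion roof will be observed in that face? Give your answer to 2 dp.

52.83°

Two edge vectors: Station 7→Station 8 = (-690, 361, -364.1), Station 7→Station 9 = (-726, 953, 153.2).
Normal n = (Station 7→Station 8) × (Station 7→Station 9) = (402292.5, 370044.6, -395484).
So ∂z/∂x = −n_x/n_z = 1.01722 and ∂z/∂y = −n_y/n_z = 0.93568.
Unit vector along 030° is (sin 30°, cos 30°) = (0.5000, 0.8660).
Slope in that direction = a·(0.5000) + b·(0.8660) = 1.31893.
Apparent dip = arctan|1.31893| = 52.83° (true dip is 54.1°, so apparent ≤ true as expected).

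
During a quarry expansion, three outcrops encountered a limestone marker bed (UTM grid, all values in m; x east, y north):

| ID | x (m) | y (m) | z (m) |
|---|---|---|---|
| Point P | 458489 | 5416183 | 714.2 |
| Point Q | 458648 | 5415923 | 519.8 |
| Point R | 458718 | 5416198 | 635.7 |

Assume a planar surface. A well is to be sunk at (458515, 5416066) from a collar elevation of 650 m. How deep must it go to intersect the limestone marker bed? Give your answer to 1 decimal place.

Two edge vectors: Point P→Point Q = (159, -260, -194.4), Point P→Point R = (229, 15, -78.5).
Normal n = (Point P→Point Q) × (Point P→Point R) = (23326, -32036.1, 61925).
So ∂z/∂x = −n_x/n_z = −0.376681470 and ∂z/∂y = −n_y/n_z = 0.517337101.
Intercept c from Point P: 714.2 + 172704.31 − 2801992.41 = −2628573.90.
At (458515, 5416066): z_contact = −172714.10 + 2801931.89 − 2628573.90 = 643.88 m.
Depth below ground = 650 − 643.88 = 6.1 m.

6.1 m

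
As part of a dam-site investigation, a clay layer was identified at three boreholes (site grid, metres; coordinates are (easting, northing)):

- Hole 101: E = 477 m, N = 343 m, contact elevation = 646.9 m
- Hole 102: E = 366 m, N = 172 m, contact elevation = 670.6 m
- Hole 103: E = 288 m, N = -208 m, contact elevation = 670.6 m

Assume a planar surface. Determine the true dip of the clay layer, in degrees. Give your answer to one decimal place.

17.7°

Two edge vectors: Hole 101→Hole 102 = (-111, -171, 23.7), Hole 101→Hole 103 = (-189, -551, 23.7).
Normal n = (Hole 101→Hole 102) × (Hole 101→Hole 103) = (9006, -1848.6, 28842).
So ∂z/∂E = −n_x/n_z = −0.31225 and ∂z/∂N = −n_y/n_z = 0.06409.
Gradient magnitude |∇z| = √(a² + b²) = √(0.09750 + 0.00411) = 0.31876.
True dip = arctan(0.31876) = 17.7°, dipping toward ESE (azimuth ≈ 102°).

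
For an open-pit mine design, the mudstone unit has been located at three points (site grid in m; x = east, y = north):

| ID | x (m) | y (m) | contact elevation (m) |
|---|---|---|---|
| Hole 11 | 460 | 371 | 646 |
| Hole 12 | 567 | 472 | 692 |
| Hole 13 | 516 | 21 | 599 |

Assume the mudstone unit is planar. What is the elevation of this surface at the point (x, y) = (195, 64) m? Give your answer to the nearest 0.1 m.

522.0 m

Let the plane be z = a·x + b·y + c.
Hole 12−Hole 11: 107a + 101b = 46;  Hole 13−Hole 11: 56a − 350b = −47.
Solving gives a = 0.26337, b = 0.17643.
Then c = 646 − a·460 − b·371 = 459.39.
At (195, 64): z = 51.4 + 11.3 + 459.39 = 522.0 m.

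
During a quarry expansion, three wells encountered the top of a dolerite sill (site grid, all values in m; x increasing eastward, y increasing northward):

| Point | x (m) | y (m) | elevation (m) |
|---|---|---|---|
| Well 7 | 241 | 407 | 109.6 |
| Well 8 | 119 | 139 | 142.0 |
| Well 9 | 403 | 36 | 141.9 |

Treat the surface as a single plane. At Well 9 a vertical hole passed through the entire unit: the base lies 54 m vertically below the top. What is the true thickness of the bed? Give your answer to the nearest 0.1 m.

53.7 m

Two edge vectors: Well 7→Well 8 = (-122, -268, 32.4), Well 7→Well 9 = (162, -371, 32.3).
Normal n = (Well 7→Well 8) × (Well 7→Well 9) = (3364, 9189.4, 88678).
So ∂z/∂x = −n_x/n_z = −0.03794 and ∂z/∂y = −n_y/n_z = −0.10363.
|∇z| = √(a²+b²) = 0.11035, so dip δ = arctan(0.11035) = 6.30°.
True thickness = vertical thickness × cos δ = 54 × cos 6.30° = 53.7 m.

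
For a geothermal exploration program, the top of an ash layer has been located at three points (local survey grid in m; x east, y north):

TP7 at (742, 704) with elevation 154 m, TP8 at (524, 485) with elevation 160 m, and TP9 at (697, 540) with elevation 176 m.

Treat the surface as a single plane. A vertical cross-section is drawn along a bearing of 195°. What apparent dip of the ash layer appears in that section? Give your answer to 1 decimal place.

7.4°

Two edge vectors: TP7→TP8 = (-218, -219, 6), TP7→TP9 = (-45, -164, 22).
Normal n = (TP7→TP8) × (TP7→TP9) = (-3834, 4526, 25897).
So ∂z/∂x = −n_x/n_z = 0.14805 and ∂z/∂y = −n_y/n_z = −0.17477.
Unit vector along 195° is (sin 195°, cos 195°) = (-0.2588, -0.9659).
Slope in that direction = a·(-0.2588) + b·(-0.9659) = 0.13050.
Apparent dip = arctan|0.13050| = 7.4° (true dip is 12.9°, so apparent ≤ true as expected).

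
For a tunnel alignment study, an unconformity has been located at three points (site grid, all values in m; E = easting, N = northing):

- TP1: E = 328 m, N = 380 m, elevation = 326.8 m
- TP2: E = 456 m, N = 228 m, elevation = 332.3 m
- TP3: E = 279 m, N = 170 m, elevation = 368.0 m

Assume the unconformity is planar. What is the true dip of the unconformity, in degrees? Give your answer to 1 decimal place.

12.4°

Let the plane be z = a·E + b·N + c.
TP2−TP1: 128a − 152b = 5.5;  TP3−TP1: −49a − 210b = 41.2.
Solving gives a = −0.14878, b = −0.16147.
Gradient magnitude |∇z| = √(a² + b²) = √(0.02214 + 0.02607) = 0.21957.
True dip = arctan(0.21957) = 12.4°, dipping toward NE (azimuth ≈ 043°).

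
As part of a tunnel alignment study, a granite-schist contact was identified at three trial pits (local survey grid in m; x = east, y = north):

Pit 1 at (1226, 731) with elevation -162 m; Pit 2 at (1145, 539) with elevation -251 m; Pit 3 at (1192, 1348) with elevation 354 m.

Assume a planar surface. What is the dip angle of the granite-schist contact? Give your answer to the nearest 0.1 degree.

48.1°

Two edge vectors: Pit 1→Pit 2 = (-81, -192, -89), Pit 1→Pit 3 = (-34, 617, 516).
Normal n = (Pit 1→Pit 2) × (Pit 1→Pit 3) = (-44159, 44822, -56505).
So ∂z/∂x = −n_x/n_z = −0.78151 and ∂z/∂y = −n_y/n_z = 0.79324.
Gradient magnitude |∇z| = √(a² + b²) = √(0.61075 + 0.62923) = 1.11354.
True dip = arctan(1.11354) = 48.1°, dipping toward SE (azimuth ≈ 135°).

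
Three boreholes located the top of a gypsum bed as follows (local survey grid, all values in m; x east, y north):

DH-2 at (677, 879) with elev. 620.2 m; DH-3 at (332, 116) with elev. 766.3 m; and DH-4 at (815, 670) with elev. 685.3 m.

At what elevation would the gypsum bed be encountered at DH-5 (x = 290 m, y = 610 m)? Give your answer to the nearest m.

Let the plane be z = a·x + b·y + c.
DH-3−DH-2: −345a − 763b = 146.1;  DH-4−DH-2: 138a − 209b = 65.1.
Solving gives a = 0.10787, b = −0.24026.
Then c = 620.2 − a·677 − b·879 = 758.36.
At (290, 610): z = 31.3 − 146.6 + 758.36 = 643.1 m.

643 m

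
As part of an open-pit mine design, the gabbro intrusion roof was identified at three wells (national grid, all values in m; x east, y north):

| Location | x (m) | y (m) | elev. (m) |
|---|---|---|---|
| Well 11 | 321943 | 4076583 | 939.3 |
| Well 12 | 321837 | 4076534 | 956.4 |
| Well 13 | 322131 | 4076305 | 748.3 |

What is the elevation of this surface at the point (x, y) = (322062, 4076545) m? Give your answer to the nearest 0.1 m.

Two edge vectors: Well 11→Well 12 = (-106, -49, 17.1), Well 11→Well 13 = (188, -278, -191).
Normal n = (Well 11→Well 12) × (Well 11→Well 13) = (14112.8, -17031.2, 38680).
So ∂z/∂x = −n_x/n_z = −0.364860393 and ∂z/∂y = −n_y/n_z = 0.440310238.
Intercept c from Well 11: 939.3 + 117464.25 − 1794961.23 = −1676557.68.
At (322062, 4076545): z = −117507.7 + 1794944.5 − 1676557.68 = 879.1 m.

879.1 m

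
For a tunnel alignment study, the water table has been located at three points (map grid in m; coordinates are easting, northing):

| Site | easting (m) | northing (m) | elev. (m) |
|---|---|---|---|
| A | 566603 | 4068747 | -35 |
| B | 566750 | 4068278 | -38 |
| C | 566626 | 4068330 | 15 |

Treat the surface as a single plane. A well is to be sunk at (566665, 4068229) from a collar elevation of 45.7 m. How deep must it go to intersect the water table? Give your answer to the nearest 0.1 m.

Two edge vectors: A→B = (147, -469, -3), A→C = (23, -417, 50).
Normal n = (A→B) × (A→C) = (-24701, -7419, -50512).
So ∂z/∂easting = −n_x/n_z = −0.489012512 and ∂z/∂northing = −n_y/n_z = −0.146875990.
Intercept c from A: -35 + 277075.96 + 597601.24 = 874642.20.
At (566665, 4068229): z_contact = −277106.28 − 597525.16 + 874642.20 = 10.76 m.
Depth below ground = 45.7 − 10.76 = 34.9 m.

34.9 m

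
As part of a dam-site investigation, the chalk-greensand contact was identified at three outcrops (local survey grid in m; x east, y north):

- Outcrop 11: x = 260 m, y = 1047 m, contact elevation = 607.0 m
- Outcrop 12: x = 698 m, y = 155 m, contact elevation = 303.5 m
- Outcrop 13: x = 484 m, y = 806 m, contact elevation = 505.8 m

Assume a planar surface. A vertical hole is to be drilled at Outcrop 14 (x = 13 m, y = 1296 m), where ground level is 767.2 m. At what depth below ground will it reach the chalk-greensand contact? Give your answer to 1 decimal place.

52.8 m

Two edge vectors: Outcrop 11→Outcrop 12 = (438, -892, -303.5), Outcrop 11→Outcrop 13 = (224, -241, -101.2).
Normal n = (Outcrop 11→Outcrop 12) × (Outcrop 11→Outcrop 13) = (17126.9, -23658.4, 94250).
So ∂z/∂x = −n_x/n_z = −0.181718 and ∂z/∂y = −n_y/n_z = 0.251018.
Intercept c from Outcrop 11: 607 + 47.25 − 262.82 = 391.43.
At (13, 1296): z_contact = −2.36 + 325.32 + 391.43 = 714.39 m.
Depth below ground = 767.2 − 714.39 = 52.8 m.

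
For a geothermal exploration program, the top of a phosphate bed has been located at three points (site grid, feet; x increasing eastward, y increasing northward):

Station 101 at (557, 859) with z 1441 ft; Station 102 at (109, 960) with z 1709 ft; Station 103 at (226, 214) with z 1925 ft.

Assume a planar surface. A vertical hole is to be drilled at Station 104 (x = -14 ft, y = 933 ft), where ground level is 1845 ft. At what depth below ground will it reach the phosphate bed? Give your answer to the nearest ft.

Let the plane be z = a·x + b·y + c.
Station 102−Station 101: −448a + 101b = 268;  Station 103−Station 101: −331a − 645b = 484.
Solving gives a = −0.68781, b = −0.39742.
Then c = 1441 − a·557 − b·859 = 2165.49.
At (-14, 933): z_contact = 9.6 − 370.8 + 2165.49 = 1804.3 ft.
Depth below ground = 1845 − 1804.3 = 41 ft.

41 ft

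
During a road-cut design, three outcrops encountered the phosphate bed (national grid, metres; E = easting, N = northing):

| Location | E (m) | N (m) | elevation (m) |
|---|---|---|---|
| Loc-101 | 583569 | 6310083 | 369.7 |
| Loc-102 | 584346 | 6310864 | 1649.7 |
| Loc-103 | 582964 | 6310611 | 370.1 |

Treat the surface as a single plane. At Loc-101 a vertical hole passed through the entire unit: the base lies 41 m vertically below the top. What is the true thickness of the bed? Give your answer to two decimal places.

Let the plane be z = a·E + b·N + c.
Loc-102−Loc-101: 777a + 781b = 1280;  Loc-103−Loc-101: −605a + 528b = 0.4.
Solving gives a = 0.76524, b = 0.87760.
|∇z| = √(a²+b²) = 1.16438, so dip δ = arctan(1.16438) = 49.34°.
True thickness = vertical thickness × cos δ = 41 × cos 49.34° = 26.71 m.

26.71 m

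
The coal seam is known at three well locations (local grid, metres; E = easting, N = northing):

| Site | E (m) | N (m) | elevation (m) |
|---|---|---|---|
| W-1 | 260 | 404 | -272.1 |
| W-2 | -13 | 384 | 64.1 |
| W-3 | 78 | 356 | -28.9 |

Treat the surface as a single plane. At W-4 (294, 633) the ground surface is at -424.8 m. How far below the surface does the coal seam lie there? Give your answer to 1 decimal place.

Two edge vectors: W-1→W-2 = (-273, -20, 336.2), W-1→W-3 = (-182, -48, 243.2).
Normal n = (W-1→W-2) × (W-1→W-3) = (11273.6, 5205.2, 9464).
So ∂z/∂E = −n_x/n_z = −1.19121 and ∂z/∂N = −n_y/n_z = −0.55000.
Intercept c from W-1: -272.1 + 309.71 + 222.20 = 259.81.
At (294, 633): z_contact = −350.22 − 348.15 + 259.81 = -438.55 m.
Depth below ground = -424.8 − (-438.55) = 13.8 m.

13.8 m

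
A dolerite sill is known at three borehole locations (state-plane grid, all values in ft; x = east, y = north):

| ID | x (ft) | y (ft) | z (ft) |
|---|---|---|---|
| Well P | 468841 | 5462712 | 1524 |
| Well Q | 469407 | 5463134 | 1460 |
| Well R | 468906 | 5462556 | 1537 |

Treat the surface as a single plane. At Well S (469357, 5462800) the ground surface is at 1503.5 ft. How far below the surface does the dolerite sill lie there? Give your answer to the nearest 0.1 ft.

Let the plane be z = a·x + b·y + c.
Well Q−Well P: 566a + 422b = −64;  Well R−Well P: 65a − 156b = 13.
Solving gives a = −0.038867670, b = −0.099528196.
Then c = 1524 − a·468841 − b·5462712 = 563440.63.
At (469357, 5462800): z_contact = −18242.81 − 543702.63 + 563440.63 = 1495.19 ft.
Depth below ground = 1503.5 − 1495.19 = 8.3 ft.

8.3 ft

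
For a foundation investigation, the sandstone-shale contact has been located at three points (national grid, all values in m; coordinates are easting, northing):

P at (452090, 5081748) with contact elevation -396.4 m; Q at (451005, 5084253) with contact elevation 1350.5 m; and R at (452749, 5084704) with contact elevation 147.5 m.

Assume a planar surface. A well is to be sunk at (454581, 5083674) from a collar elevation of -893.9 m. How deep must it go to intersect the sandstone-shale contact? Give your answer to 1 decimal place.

Two edge vectors: P→Q = (-1085, 2505, 1746.9), P→R = (659, 2956, 543.9).
Normal n = (P→Q) × (P→R) = (-3801366.9, 1741338.6, -4858055).
So ∂z/∂easting = −n_x/n_z = −0.782487415 and ∂z/∂northing = −n_y/n_z = 0.358443575.
Intercept c from P: -396.4 + 353754.74 − 1821519.92 = −1468161.58.
At (454581, 5083674): z_contact = −355703.91 + 1822210.28 − 1468161.58 = -1655.21 m.
Depth below ground = -893.9 − (-1655.21) = 761.3 m.

761.3 m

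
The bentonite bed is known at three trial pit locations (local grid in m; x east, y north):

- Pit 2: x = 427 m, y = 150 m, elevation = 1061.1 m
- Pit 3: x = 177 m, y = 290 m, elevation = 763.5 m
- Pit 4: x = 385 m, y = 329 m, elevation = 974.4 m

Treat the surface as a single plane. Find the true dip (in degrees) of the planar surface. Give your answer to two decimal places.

Two edge vectors: Pit 2→Pit 3 = (-250, 140, -297.6), Pit 2→Pit 4 = (-42, 179, -86.7).
Normal n = (Pit 2→Pit 3) × (Pit 2→Pit 4) = (41132.4, -9175.8, -38870).
So ∂z/∂x = −n_x/n_z = 1.05820 and ∂z/∂y = −n_y/n_z = −0.23606.
Gradient magnitude |∇z| = √(a² + b²) = √(1.11980 + 0.05573) = 1.08422.
True dip = arctan(1.08422) = 47.31°, dipping toward WNW (azimuth ≈ 283°).

47.31°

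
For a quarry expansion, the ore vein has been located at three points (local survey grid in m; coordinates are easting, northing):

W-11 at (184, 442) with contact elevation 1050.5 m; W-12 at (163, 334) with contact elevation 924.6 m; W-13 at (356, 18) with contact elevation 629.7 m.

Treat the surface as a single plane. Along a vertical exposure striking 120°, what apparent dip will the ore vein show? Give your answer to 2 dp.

16.95°

Let the plane be z = a·easting + b·northing + c.
W-12−W-11: −21a − 108b = −125.9;  W-13−W-11: 172a − 424b = −420.8.
Solving gives a = 0.28876, b = 1.10959.
Unit vector along 120° is (sin 120°, cos 120°) = (0.8660, -0.5000).
Slope in that direction = a·(0.8660) + b·(-0.5000) = −0.30472.
Apparent dip = arctan|0.30472| = 16.95° (true dip is 48.9°, so apparent ≤ true as expected).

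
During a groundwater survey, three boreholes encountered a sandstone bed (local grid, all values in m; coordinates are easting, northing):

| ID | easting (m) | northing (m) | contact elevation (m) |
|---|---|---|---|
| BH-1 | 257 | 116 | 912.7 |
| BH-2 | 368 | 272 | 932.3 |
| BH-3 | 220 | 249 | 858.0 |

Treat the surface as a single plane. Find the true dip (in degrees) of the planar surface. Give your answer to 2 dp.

31.04°

Two edge vectors: BH-1→BH-2 = (111, 156, 19.6), BH-1→BH-3 = (-37, 133, -54.7).
Normal n = (BH-1→BH-2) × (BH-1→BH-3) = (-11140, 5346.5, 20535).
So ∂z/∂easting = −n_x/n_z = 0.54249 and ∂z/∂northing = −n_y/n_z = −0.26036.
Gradient magnitude |∇z| = √(a² + b²) = √(0.29429 + 0.06779) = 0.60173.
True dip = arctan(0.60173) = 31.04°, dipping toward WNW (azimuth ≈ 296°).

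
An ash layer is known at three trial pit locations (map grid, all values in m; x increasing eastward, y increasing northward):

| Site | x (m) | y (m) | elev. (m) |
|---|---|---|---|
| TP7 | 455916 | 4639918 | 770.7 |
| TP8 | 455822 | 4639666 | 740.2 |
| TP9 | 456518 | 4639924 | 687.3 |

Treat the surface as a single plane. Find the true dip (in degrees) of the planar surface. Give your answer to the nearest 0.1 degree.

12.6°

Two edge vectors: TP7→TP8 = (-94, -252, -30.5), TP7→TP9 = (602, 6, -83.4).
Normal n = (TP7→TP8) × (TP7→TP9) = (21199.8, -26200.6, 151140).
So ∂z/∂x = −n_x/n_z = −0.14027 and ∂z/∂y = −n_y/n_z = 0.17335.
Gradient magnitude |∇z| = √(a² + b²) = √(0.01967 + 0.03005) = 0.22299.
True dip = arctan(0.22299) = 12.6°, dipping toward SE (azimuth ≈ 141°).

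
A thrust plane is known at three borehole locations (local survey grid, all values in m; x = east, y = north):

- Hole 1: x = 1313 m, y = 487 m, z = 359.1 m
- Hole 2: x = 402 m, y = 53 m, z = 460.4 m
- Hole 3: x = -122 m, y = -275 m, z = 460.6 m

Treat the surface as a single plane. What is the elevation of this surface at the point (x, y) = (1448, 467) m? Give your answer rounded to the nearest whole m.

Let the plane be z = a·x + b·y + c.
Hole 2−Hole 1: −911a − 434b = 101.3;  Hole 3−Hole 1: −1435a − 762b = 101.5.
Solving gives a = −0.46419, b = 0.74097.
Then c = 359.1 − a·1313 − b·487 = 607.73.
At (1448, 467): z = −672.2 + 346.0 + 607.73 = 281.6 m.

282 m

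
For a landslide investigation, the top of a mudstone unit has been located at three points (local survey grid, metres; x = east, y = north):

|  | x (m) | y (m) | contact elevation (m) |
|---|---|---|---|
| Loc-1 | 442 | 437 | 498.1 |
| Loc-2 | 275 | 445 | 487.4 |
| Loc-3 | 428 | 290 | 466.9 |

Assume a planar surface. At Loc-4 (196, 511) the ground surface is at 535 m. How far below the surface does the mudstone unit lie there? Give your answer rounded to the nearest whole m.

Two edge vectors: Loc-1→Loc-2 = (-167, 8, -10.7), Loc-1→Loc-3 = (-14, -147, -31.2).
Normal n = (Loc-1→Loc-2) × (Loc-1→Loc-3) = (-1822.5, -5060.6, 24661).
So ∂z/∂x = −n_x/n_z = 0.07390 and ∂z/∂y = −n_y/n_z = 0.20521.
Intercept c from Loc-1: 498.1 − 32.66 − 89.68 = 375.76.
At (196, 511): z_contact = 14.5 + 104.9 + 375.76 = 495.1 m.
Depth below ground = 535 − 495.1 = 40 m.

40 m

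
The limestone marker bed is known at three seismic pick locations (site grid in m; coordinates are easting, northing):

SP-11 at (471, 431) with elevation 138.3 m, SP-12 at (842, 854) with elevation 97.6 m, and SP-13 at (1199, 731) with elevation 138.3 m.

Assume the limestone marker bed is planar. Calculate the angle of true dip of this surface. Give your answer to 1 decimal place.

9.3°

Let the plane be z = a·easting + b·northing + c.
SP-12−SP-11: 371a + 423b = −40.7;  SP-13−SP-11: 728a + 300b = 0.
Solving gives a = 0.06209, b = −0.15068.
Gradient magnitude |∇z| = √(a² + b²) = √(0.00386 + 0.02270) = 0.16297.
True dip = arctan(0.16297) = 9.3°, dipping toward NNW (azimuth ≈ 338°).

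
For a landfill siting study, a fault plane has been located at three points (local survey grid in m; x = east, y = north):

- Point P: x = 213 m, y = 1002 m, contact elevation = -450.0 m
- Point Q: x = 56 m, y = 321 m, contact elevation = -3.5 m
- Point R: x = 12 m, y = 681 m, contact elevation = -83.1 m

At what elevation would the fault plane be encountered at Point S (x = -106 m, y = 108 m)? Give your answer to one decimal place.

Let the plane be z = a·x + b·y + c.
Point Q−Point P: −157a − 681b = 446.5;  Point R−Point P: −201a − 321b = 366.9.
Solving gives a = −1.231816, b = −0.371666.
Then c = -450 − a·213 − b·1002 = 184.79.
At (-106, 108): z = 130.6 − 40.1 + 184.79 = 275.2 m.

275.2 m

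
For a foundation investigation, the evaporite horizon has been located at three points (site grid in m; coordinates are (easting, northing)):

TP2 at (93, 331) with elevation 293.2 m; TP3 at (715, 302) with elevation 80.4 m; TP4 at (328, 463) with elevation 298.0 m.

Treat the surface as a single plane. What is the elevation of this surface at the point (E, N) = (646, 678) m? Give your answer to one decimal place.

326.2 m

Let the plane be z = a·E + b·N + c.
TP3−TP2: 622a − 29b = −212.8;  TP4−TP2: 235a + 132b = 4.8.
Solving gives a = −0.31434, b = 0.59598.
Then c = 293.2 − a·93 − b·331 = 125.17.
At (646, 678): z = −203.1 + 404.1 + 125.17 = 326.2 m.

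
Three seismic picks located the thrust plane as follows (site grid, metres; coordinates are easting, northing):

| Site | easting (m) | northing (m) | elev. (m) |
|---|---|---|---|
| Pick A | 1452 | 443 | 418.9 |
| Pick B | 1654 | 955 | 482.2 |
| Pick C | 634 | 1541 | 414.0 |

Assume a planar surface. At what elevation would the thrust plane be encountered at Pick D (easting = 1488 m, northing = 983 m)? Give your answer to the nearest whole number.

466 m

Two edge vectors: Pick A→Pick B = (202, 512, 63.3), Pick A→Pick C = (-818, 1098, -4.9).
Normal n = (Pick A→Pick B) × (Pick A→Pick C) = (-72012.2, -50789.6, 640612).
So ∂z/∂easting = −n_x/n_z = 0.11241 and ∂z/∂northing = −n_y/n_z = 0.07928.
Intercept c from Pick A: 418.9 − 163.22 − 35.12 = 220.56.
At (1488, 983): z = 167.3 + 77.9 + 220.56 = 465.8 m.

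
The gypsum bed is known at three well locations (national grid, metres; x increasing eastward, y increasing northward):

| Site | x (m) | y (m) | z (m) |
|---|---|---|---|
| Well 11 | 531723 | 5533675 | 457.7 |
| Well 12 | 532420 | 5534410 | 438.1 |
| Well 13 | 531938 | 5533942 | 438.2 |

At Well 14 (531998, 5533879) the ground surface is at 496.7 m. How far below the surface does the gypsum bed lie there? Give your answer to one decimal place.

Let the plane be z = a·x + b·y + c.
Well 12−Well 11: 697a + 735b = −19.6;  Well 13−Well 11: 215a + 267b = −19.5.
Solving gives a = 0.324118401, b = −0.334027926.
Then c = 457.7 − a·531723 − b·5533675 = 1676518.48.
At (531998, 5533879): z_contact = 172430.34 − 1848470.13 + 1676518.48 = 478.69 m.
Depth below ground = 496.7 − 478.69 = 18.0 m.

18.0 m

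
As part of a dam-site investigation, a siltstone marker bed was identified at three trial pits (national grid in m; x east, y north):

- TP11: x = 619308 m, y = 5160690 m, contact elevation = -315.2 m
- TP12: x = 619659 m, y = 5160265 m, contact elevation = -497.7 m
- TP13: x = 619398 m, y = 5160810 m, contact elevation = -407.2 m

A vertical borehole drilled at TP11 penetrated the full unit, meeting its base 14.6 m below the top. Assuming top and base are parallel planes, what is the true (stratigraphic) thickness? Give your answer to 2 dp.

11.49 m

Let the plane be z = a·x + b·y + c.
TP12−TP11: 351a − 425b = −182.5;  TP13−TP11: 90a + 120b = −92.
Solving gives a = −0.75899, b = −0.19742.
|∇z| = √(a²+b²) = 0.78425, so dip δ = arctan(0.78425) = 38.11°.
True thickness = vertical thickness × cos δ = 14.6 × cos 38.11° = 11.49 m.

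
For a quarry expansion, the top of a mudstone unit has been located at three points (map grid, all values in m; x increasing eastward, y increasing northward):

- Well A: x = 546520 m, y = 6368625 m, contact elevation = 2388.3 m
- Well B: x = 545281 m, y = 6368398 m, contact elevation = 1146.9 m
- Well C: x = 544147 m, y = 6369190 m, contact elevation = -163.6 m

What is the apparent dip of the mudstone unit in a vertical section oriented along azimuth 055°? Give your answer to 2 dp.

Let the plane be z = a·x + b·y + c.
Well B−Well A: −1239a − 227b = −1241.4;  Well C−Well A: −2373a + 565b = −2551.9.
Solving gives a = 1.03388, b = −0.17434.
Unit vector along 055° is (sin 55°, cos 55°) = (0.8192, 0.5736).
Slope in that direction = a·(0.8192) + b·(0.5736) = 0.74690.
Apparent dip = arctan|0.74690| = 36.76° (true dip is 46.4°, so apparent ≤ true as expected).

36.76°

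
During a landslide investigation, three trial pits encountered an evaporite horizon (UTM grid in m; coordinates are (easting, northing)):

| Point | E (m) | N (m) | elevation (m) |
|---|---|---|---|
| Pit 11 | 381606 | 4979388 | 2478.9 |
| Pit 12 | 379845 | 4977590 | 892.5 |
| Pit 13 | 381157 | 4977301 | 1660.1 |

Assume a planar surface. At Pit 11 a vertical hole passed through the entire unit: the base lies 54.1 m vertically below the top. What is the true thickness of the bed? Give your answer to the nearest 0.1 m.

44.5 m

Two edge vectors: Pit 11→Pit 12 = (-1761, -1798, -1586.4), Pit 11→Pit 13 = (-449, -2087, -818.8).
Normal n = (Pit 11→Pit 12) × (Pit 11→Pit 13) = (-1838614.4, -729613.2, 2867905).
So ∂z/∂E = −n_x/n_z = 0.64110 and ∂z/∂N = −n_y/n_z = 0.25441.
|∇z| = √(a²+b²) = 0.68973, so dip δ = arctan(0.68973) = 34.60°.
True thickness = vertical thickness × cos δ = 54.1 × cos 34.60° = 44.5 m.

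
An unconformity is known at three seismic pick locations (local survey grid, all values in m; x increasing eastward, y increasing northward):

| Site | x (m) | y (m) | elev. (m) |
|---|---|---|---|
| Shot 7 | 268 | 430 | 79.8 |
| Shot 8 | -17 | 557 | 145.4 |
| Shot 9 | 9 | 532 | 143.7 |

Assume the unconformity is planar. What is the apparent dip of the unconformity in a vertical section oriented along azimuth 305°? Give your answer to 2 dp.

6.95°

Let the plane be z = a·x + b·y + c.
Shot 8−Shot 7: −285a + 127b = 65.6;  Shot 9−Shot 7: −259a + 102b = 63.9.
Solving gives a = −0.37251, b = −0.31941.
Unit vector along 305° is (sin 305°, cos 305°) = (-0.8192, 0.5736).
Slope in that direction = a·(-0.8192) + b·(0.5736) = 0.12194.
Apparent dip = arctan|0.12194| = 6.95° (true dip is 26.1°, so apparent ≤ true as expected).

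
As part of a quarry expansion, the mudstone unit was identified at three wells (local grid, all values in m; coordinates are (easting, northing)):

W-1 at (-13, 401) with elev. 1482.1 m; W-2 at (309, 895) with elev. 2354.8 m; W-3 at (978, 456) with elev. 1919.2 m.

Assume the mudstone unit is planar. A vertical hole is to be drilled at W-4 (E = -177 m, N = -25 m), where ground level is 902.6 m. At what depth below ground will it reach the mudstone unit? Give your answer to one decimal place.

Two edge vectors: W-1→W-2 = (322, 494, 872.7), W-1→W-3 = (991, 55, 437.1).
Normal n = (W-1→W-2) × (W-1→W-3) = (167928.9, 724099.5, -471844).
So ∂z/∂E = −n_x/n_z = 0.35590 and ∂z/∂N = −n_y/n_z = 1.53462.
Intercept c from W-1: 1482.1 + 4.63 − 615.38 = 871.35.
At (-177, -25): z_contact = −62.99 − 38.37 + 871.35 = 769.99 m.
Depth below ground = 902.6 − 769.99 = 132.6 m.

132.6 m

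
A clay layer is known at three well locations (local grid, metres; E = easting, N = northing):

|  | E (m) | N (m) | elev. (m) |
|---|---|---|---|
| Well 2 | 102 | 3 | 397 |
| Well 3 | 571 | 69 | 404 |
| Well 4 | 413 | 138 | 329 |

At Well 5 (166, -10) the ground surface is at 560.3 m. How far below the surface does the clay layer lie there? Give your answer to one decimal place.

144.8 m

Let the plane be z = a·E + b·N + c.
Well 3−Well 2: 469a + 66b = 7;  Well 4−Well 2: 311a + 135b = −68.
Solving gives a = 0.12697, b = −0.79621.
Then c = 397 − a·102 − b·3 = 386.44.
At (166, -10): z_contact = 21.08 + 7.96 + 386.44 = 415.48 m.
Depth below ground = 560.3 − 415.48 = 144.8 m.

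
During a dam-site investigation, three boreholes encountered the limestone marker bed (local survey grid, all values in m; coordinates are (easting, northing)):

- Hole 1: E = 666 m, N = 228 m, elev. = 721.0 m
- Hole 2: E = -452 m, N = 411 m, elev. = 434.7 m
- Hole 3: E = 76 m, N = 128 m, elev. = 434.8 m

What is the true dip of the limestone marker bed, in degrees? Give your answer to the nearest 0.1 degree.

Two edge vectors: Hole 1→Hole 2 = (-1118, 183, -286.3), Hole 1→Hole 3 = (-590, -100, -286.2).
Normal n = (Hole 1→Hole 2) × (Hole 1→Hole 3) = (-81004.6, -151054.6, 219770).
So ∂z/∂E = −n_x/n_z = 0.36859 and ∂z/∂N = −n_y/n_z = 0.68733.
Gradient magnitude |∇z| = √(a² + b²) = √(0.13586 + 0.47242) = 0.77992.
True dip = arctan(0.77992) = 38.0°, dipping toward SSW (azimuth ≈ 208°).

38.0°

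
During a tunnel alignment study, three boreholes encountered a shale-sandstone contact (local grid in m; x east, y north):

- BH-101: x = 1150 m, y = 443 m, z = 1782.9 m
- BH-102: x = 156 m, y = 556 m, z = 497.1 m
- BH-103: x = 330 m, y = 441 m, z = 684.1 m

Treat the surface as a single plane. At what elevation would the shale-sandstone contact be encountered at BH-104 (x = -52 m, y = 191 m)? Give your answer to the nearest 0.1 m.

72.6 m

Two edge vectors: BH-101→BH-102 = (-994, 113, -1285.8), BH-101→BH-103 = (-820, -2, -1098.8).
Normal n = (BH-101→BH-102) × (BH-101→BH-103) = (-126736, -37851.2, 94648).
So ∂z/∂x = −n_x/n_z = 1.339025 and ∂z/∂y = −n_y/n_z = 0.399915.
Intercept c from BH-101: 1782.9 − 1539.88 − 177.16 = 65.86.
At (-52, 191): z = −69.6 + 76.4 + 65.86 = 72.6 m.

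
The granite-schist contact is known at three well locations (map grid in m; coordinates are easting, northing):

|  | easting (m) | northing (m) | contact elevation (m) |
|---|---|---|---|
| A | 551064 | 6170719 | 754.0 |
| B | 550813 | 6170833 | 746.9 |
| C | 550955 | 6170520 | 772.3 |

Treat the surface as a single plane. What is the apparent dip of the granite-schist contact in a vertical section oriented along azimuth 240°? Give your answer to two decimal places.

3.00°

Let the plane be z = a·easting + b·northing + c.
B−A: −251a + 114b = −7.1;  C−A: −109a − 199b = 18.3.
Solving gives a = −0.01079, b = −0.08605.
Unit vector along 240° is (sin 240°, cos 240°) = (-0.8660, -0.5000).
Slope in that direction = a·(-0.8660) + b·(-0.5000) = 0.05237.
Apparent dip = arctan|0.05237| = 3.00° (true dip is 5.0°, so apparent ≤ true as expected).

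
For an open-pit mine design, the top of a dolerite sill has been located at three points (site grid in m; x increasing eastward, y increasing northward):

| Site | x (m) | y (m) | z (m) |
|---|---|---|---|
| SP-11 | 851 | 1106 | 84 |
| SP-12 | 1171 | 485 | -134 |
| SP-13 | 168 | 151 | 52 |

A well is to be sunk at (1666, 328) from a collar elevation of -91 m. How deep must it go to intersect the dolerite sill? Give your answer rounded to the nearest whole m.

205 m

Two edge vectors: SP-11→SP-12 = (320, -621, -218), SP-11→SP-13 = (-683, -955, -32).
Normal n = (SP-11→SP-12) × (SP-11→SP-13) = (-188318, 159134, -729743).
So ∂z/∂x = −n_x/n_z = −0.25806 and ∂z/∂y = −n_y/n_z = 0.21807.
Intercept c from SP-11: 84 + 219.61 − 241.18 = 62.43.
At (1666, 328): z_contact = −429.9 + 71.5 + 62.43 = -296.0 m.
Depth below ground = -91 − (-296.0) = 205 m.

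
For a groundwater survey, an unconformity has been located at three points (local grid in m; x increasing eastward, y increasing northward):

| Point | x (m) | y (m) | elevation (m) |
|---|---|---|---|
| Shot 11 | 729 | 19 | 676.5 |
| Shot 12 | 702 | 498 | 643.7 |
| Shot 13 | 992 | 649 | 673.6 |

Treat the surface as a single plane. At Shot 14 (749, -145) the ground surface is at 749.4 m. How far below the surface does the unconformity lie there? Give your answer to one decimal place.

60.2 m

Let the plane be z = a·x + b·y + c.
Shot 12−Shot 11: −27a + 479b = −32.8;  Shot 13−Shot 11: 263a + 630b = −2.9.
Solving gives a = 0.13480, b = −0.06088.
Then c = 676.5 − a·729 − b·19 = 579.39.
At (749, -145): z_contact = 100.97 + 8.83 + 579.39 = 689.18 m.
Depth below ground = 749.4 − 689.18 = 60.2 m.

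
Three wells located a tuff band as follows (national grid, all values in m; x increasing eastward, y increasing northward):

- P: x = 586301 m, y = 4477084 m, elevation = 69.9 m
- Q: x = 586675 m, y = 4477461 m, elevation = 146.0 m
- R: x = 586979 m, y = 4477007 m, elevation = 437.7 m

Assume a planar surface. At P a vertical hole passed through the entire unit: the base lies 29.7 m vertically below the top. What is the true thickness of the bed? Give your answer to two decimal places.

25.57 m

Two edge vectors: P→Q = (374, 377, 76.1), P→R = (678, -77, 367.8).
Normal n = (P→Q) × (P→R) = (144520.3, -85961.4, -284404).
So ∂z/∂x = −n_x/n_z = 0.50815 and ∂z/∂y = −n_y/n_z = −0.30225.
|∇z| = √(a²+b²) = 0.59125, so dip δ = arctan(0.59125) = 30.59°.
True thickness = vertical thickness × cos δ = 29.7 × cos 30.59° = 25.57 m.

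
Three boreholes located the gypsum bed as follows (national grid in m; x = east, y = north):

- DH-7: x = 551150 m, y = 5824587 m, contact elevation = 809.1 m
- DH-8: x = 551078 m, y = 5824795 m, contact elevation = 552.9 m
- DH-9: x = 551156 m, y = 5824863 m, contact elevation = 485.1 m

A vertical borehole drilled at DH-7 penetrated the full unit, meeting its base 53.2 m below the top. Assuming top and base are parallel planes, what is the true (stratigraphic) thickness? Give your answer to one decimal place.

Two edge vectors: DH-7→DH-8 = (-72, 208, -256.2), DH-7→DH-9 = (6, 276, -324).
Normal n = (DH-7→DH-8) × (DH-7→DH-9) = (3319.2, -24865.2, -21120).
So ∂z/∂x = −n_x/n_z = 0.15716 and ∂z/∂y = −n_y/n_z = −1.17733.
|∇z| = √(a²+b²) = 1.18777, so dip δ = arctan(1.18777) = 49.91°.
True thickness = vertical thickness × cos δ = 53.2 × cos 49.91° = 34.3 m.

34.3 m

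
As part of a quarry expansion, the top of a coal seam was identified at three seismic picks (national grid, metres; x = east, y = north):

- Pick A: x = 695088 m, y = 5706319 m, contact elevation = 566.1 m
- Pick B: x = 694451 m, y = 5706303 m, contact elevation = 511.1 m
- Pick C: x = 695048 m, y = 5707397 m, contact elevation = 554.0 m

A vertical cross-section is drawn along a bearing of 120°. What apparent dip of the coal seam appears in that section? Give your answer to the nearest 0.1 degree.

Two edge vectors: Pick A→Pick B = (-637, -16, -55), Pick A→Pick C = (-40, 1078, -12.1).
Normal n = (Pick A→Pick B) × (Pick A→Pick C) = (59483.6, -5507.7, -687326).
So ∂z/∂x = −n_x/n_z = 0.08654 and ∂z/∂y = −n_y/n_z = −0.00801.
Unit vector along 120° is (sin 120°, cos 120°) = (0.8660, -0.5000).
Slope in that direction = a·(0.8660) + b·(-0.5000) = 0.07896.
Apparent dip = arctan|0.07896| = 4.5° (true dip is 5.0°, so apparent ≤ true as expected).

4.5°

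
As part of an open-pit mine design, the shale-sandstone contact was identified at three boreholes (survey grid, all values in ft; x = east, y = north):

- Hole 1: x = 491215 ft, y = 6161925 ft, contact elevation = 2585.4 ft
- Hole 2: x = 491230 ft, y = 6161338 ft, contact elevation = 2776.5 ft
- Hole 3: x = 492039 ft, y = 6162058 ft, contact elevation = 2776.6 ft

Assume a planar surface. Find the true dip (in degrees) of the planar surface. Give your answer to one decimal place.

Two edge vectors: Hole 1→Hole 2 = (15, -587, 191.1), Hole 1→Hole 3 = (824, 133, 191.2).
Normal n = (Hole 1→Hole 2) × (Hole 1→Hole 3) = (-137650.7, 154598.4, 485683).
So ∂z/∂x = −n_x/n_z = 0.28342 and ∂z/∂y = −n_y/n_z = −0.31831.
Gradient magnitude |∇z| = √(a² + b²) = √(0.08033 + 0.10132) = 0.42620.
True dip = arctan(0.42620) = 23.1°, dipping toward NW (azimuth ≈ 318°).

23.1°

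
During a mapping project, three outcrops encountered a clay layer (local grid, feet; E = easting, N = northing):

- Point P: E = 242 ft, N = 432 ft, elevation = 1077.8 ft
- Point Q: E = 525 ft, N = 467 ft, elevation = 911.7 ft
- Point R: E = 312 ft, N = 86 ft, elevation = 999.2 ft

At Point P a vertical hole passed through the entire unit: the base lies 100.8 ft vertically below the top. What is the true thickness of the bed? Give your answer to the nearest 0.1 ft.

Let the plane be z = a·E + b·N + c.
Point Q−Point P: 283a + 35b = −166.1;  Point R−Point P: 70a − 346b = −78.6.
Solving gives a = −0.60001, b = 0.10578.
|∇z| = √(a²+b²) = 0.60926, so dip δ = arctan(0.60926) = 31.35°.
True thickness = vertical thickness × cos δ = 100.8 × cos 31.35° = 86.1 ft.

86.1 ft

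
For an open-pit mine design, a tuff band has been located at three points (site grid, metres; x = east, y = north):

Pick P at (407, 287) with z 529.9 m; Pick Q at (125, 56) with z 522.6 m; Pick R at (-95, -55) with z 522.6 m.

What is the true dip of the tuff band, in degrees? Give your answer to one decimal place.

5.3°

Two edge vectors: Pick P→Pick Q = (-282, -231, -7.3), Pick P→Pick R = (-502, -342, -7.3).
Normal n = (Pick P→Pick Q) × (Pick P→Pick R) = (-810.3, 1606, -19518).
So ∂z/∂x = −n_x/n_z = −0.04152 and ∂z/∂y = −n_y/n_z = 0.08228.
Gradient magnitude |∇z| = √(a² + b²) = √(0.00172 + 0.00677) = 0.09216.
True dip = arctan(0.09216) = 5.3°, dipping toward SSE (azimuth ≈ 153°).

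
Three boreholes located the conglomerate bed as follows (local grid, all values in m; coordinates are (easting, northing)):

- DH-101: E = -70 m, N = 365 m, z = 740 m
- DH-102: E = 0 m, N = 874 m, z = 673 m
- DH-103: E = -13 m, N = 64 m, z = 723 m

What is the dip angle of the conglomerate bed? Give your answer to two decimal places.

30.02°

Two edge vectors: DH-101→DH-102 = (70, 509, -67), DH-101→DH-103 = (57, -301, -17).
Normal n = (DH-101→DH-102) × (DH-101→DH-103) = (-28820, -2629, -50083).
So ∂z/∂E = −n_x/n_z = −0.57544 and ∂z/∂N = −n_y/n_z = −0.05249.
Gradient magnitude |∇z| = √(a² + b²) = √(0.33114 + 0.00276) = 0.57783.
True dip = arctan(0.57783) = 30.02°, dipping toward E (azimuth ≈ 085°).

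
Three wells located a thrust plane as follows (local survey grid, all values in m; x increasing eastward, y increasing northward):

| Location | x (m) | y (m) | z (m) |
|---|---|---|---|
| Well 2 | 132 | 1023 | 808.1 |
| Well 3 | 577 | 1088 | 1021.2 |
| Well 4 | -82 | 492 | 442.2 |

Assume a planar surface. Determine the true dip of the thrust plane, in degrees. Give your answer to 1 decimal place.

Two edge vectors: Well 2→Well 3 = (445, 65, 213.1), Well 2→Well 4 = (-214, -531, -365.9).
Normal n = (Well 2→Well 3) × (Well 2→Well 4) = (89372.6, 117222.1, -222385).
So ∂z/∂x = −n_x/n_z = 0.40188 and ∂z/∂y = −n_y/n_z = 0.52711.
Gradient magnitude |∇z| = √(a² + b²) = √(0.16151 + 0.27785) = 0.66284.
True dip = arctan(0.66284) = 33.5°, dipping toward SW (azimuth ≈ 217°).

33.5°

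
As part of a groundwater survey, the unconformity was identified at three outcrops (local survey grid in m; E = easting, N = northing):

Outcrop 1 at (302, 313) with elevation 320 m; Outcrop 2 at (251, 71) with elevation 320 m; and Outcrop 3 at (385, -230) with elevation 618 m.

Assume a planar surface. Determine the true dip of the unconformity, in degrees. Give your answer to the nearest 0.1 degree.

Let the plane be z = a·E + b·N + c.
Outcrop 2−Outcrop 1: −51a − 242b = 0;  Outcrop 3−Outcrop 1: 83a − 543b = 298.
Solving gives a = 1.50937, b = −0.31809.
Gradient magnitude |∇z| = √(a² + b²) = √(2.27819 + 0.10118) = 1.54252.
True dip = arctan(1.54252) = 57.0°, dipping toward WNW (azimuth ≈ 282°).

57.0°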